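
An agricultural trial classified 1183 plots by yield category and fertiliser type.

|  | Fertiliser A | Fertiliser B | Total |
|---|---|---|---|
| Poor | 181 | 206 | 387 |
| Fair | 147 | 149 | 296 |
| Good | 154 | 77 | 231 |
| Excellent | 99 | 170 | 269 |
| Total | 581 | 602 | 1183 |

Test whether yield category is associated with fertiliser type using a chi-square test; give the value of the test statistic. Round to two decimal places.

45.68

Grand total N = 1183.
Expected counts (row total × column total / N):
  Poor, Fertiliser A: 387×581/1183 = 190.065
  Poor, Fertiliser B: 387×602/1183 = 196.935
  Fair, Fertiliser A: 296×581/1183 = 145.373
  Fair, Fertiliser B: 296×602/1183 = 150.627
  Good, Fertiliser A: 231×581/1183 = 113.450
  Good, Fertiliser B: 231×602/1183 = 117.550
  Excellent, Fertiliser A: 269×581/1183 = 132.112
  Excellent, Fertiliser B: 269×602/1183 = 136.888
Contributions (O − E)²/E:
  (181 − 190.065)²/190.065 = 0.4323
  (206 − 196.935)²/196.935 = 0.4173
  (147 − 145.373)²/145.373 = 0.0182
  (149 − 150.627)²/150.627 = 0.0176
  (154 − 113.450)²/113.450 = 14.4936
  (77 − 117.550)²/117.550 = 13.9881
  (99 − 132.112)²/132.112 = 8.2991
  (170 − 136.888)²/136.888 = 8.0095
χ² = 0.4323 + 0.4173 + 0.0182 + 0.0176 + 14.4936 + 13.9881 + 8.2991 + 8.0095 = 45.68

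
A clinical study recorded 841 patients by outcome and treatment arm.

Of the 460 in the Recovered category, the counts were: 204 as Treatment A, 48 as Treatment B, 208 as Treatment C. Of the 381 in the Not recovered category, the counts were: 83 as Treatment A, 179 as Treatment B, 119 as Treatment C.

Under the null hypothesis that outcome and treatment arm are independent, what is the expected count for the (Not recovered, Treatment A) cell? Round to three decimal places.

130.020

Row total (Not recovered) = 381; column total (Treatment A) = 287; grand total N = 841.
Expected count = (row total × column total) / N = 381 × 287 / 841 = 130.020.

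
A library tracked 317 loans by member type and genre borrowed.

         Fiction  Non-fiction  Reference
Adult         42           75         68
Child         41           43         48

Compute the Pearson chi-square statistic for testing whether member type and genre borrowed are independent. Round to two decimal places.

Row totals: 185, 132. Column totals: 83, 118, 116. Grand total N = 317.
Expected counts (row total × column total / N):
  Adult, Fiction: 185×83/317 = 48.438
  Adult, Non-fiction: 185×118/317 = 68.864
  Adult, Reference: 185×116/317 = 67.697
  Child, Fiction: 132×83/317 = 34.562
  Child, Non-fiction: 132×118/317 = 49.136
  Child, Reference: 132×116/317 = 48.303
Contributions (O − E)²/E:
  (42 − 48.438)²/48.438 = 0.8557
  (75 − 68.864)²/68.864 = 0.5467
  (68 − 67.697)²/67.697 = 0.0014
  (41 − 34.562)²/34.562 = 1.1992
  (43 − 49.136)²/49.136 = 0.7663
  (48 − 48.303)²/48.303 = 0.0019
χ² = 0.8557 + 0.5467 + 0.0014 + 1.1992 + 0.7663 + 0.0019 = 3.37

3.37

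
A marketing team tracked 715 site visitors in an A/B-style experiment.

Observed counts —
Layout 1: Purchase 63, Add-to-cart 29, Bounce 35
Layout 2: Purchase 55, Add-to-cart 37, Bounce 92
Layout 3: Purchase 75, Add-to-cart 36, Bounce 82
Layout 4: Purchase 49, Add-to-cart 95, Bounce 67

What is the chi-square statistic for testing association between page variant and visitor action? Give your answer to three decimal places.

65.813

Row totals: 127, 184, 193, 211. Column totals: 242, 197, 276. Grand total N = 715.
Expected counts (row total × column total / N):
  Layout 1, Purchase: 127×242/715 = 42.9846
  Layout 1, Add-to-cart: 127×197/715 = 34.9916
  Layout 1, Bounce: 127×276/715 = 49.0238
  Layout 2, Purchase: 184×242/715 = 62.2769
  Layout 2, Add-to-cart: 184×197/715 = 50.6965
  Layout 2, Bounce: 184×276/715 = 71.0266
  Layout 3, Purchase: 193×242/715 = 65.3231
  Layout 3, Add-to-cart: 193×197/715 = 53.1762
  Layout 3, Bounce: 193×276/715 = 74.5007
  Layout 4, Purchase: 211×242/715 = 71.4154
  Layout 4, Add-to-cart: 211×197/715 = 58.1357
  Layout 4, Bounce: 211×276/715 = 81.4490
Contributions (O − E)²/E:
  (63 − 42.9846)²/42.9846 = 9.3200
  (29 − 34.9916)²/34.9916 = 1.0259
  (35 − 49.0238)²/49.0238 = 4.0117
  (55 − 62.2769)²/62.2769 = 0.8503
  (37 − 50.6965)²/50.6965 = 3.7003
  (92 − 71.0266)²/71.0266 = 6.1932
  (75 − 65.3231)²/65.3231 = 1.4335
  (36 − 53.1762)²/53.1762 = 5.5480
  (82 − 74.5007)²/74.5007 = 0.7549
  (49 − 71.4154)²/71.4154 = 7.0356
  (95 − 58.1357)²/58.1357 = 23.3759
  (67 − 81.4490)²/81.4490 = 2.5632
χ² = 9.3200 + 1.0259 + 4.0117 + 0.8503 + 3.7003 + 6.1932 + 1.4335 + 5.5480 + 0.7549 + 7.0356 + 23.3759 + 2.5632 = 65.813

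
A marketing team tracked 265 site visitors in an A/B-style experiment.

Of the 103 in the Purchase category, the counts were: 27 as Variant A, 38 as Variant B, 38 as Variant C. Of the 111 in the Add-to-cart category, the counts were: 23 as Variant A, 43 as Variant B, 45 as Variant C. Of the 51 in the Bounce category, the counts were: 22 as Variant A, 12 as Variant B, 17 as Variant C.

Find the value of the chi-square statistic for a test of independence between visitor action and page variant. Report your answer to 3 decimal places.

Row totals: 103, 111, 51. Column totals: 72, 93, 100. Grand total N = 265.
Expected counts (row total × column total / N):
  Purchase, Variant A: 103×72/265 = 27.9849
  Purchase, Variant B: 103×93/265 = 36.1472
  Purchase, Variant C: 103×100/265 = 38.8679
  Add-to-cart, Variant A: 111×72/265 = 30.1585
  Add-to-cart, Variant B: 111×93/265 = 38.9547
  Add-to-cart, Variant C: 111×100/265 = 41.8868
  Bounce, Variant A: 51×72/265 = 13.8566
  Bounce, Variant B: 51×93/265 = 17.8981
  Bounce, Variant C: 51×100/265 = 19.2453
Contributions (O − E)²/E:
  (27 − 27.9849)²/27.9849 = 0.0347
  (38 − 36.1472)²/36.1472 = 0.0950
  (38 − 38.8679)²/38.8679 = 0.0194
  (23 − 30.1585)²/30.1585 = 1.6992
  (43 − 38.9547)²/38.9547 = 0.4201
  (45 − 41.8868)²/41.8868 = 0.2314
  (22 − 13.8566)²/13.8566 = 4.7858
  (12 − 17.8981)²/17.8981 = 1.9436
  (17 − 19.2453)²/19.2453 = 0.2620
χ² = 0.0347 + 0.0950 + 0.0194 + 1.6992 + 0.4201 + 0.2314 + 4.7858 + 1.9436 + 0.2620 = 9.491

9.491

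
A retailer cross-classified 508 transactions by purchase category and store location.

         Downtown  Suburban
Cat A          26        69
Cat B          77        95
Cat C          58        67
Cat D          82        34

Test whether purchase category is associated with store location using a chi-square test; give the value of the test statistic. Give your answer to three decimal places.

Row totals: 95, 172, 125, 116. Column totals: 243, 265. Grand total N = 508.
Expected counts (row total × column total / N):
  Cat A, Downtown: 95×243/508 = 45.4429
  Cat A, Suburban: 95×265/508 = 49.5571
  Cat B, Downtown: 172×243/508 = 82.2756
  Cat B, Suburban: 172×265/508 = 89.7244
  Cat C, Downtown: 125×243/508 = 59.7933
  Cat C, Suburban: 125×265/508 = 65.2067
  Cat D, Downtown: 116×243/508 = 55.4882
  Cat D, Suburban: 116×265/508 = 60.5118
Contributions (O − E)²/E:
  (26 − 45.4429)²/45.4429 = 8.3187
  (69 − 49.5571)²/49.5571 = 7.6281
  (77 − 82.2756)²/82.2756 = 0.3383
  (95 − 89.7244)²/89.7244 = 0.3102
  (58 − 59.7933)²/59.7933 = 0.0538
  (67 − 65.2067)²/65.2067 = 0.0493
  (82 − 55.4882)²/55.4882 = 12.6671
  (34 − 60.5118)²/60.5118 = 11.6155
χ² = 8.3187 + 7.6281 + 0.3383 + 0.3102 + 0.0538 + 0.0493 + 12.6671 + 11.6155 = 40.981

40.981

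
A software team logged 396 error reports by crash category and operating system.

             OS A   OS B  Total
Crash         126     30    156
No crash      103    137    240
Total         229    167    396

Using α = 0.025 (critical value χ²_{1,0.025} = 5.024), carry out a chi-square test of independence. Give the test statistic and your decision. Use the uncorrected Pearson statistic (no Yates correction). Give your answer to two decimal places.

55.55; reject H₀

Grand total N = 396.
Expected counts (row total × column total / N):
  Crash, OS A: 156×229/396 = 90.212
  Crash, OS B: 156×167/396 = 65.788
  No crash, OS A: 240×229/396 = 138.788
  No crash, OS B: 240×167/396 = 101.212
Contributions (O − E)²/E:
  (126 − 90.212)²/90.212 = 14.1975
  (30 − 65.788)²/65.788 = 19.4683
  (103 − 138.788)²/138.788 = 9.2283
  (137 − 101.212)²/101.212 = 12.6544
χ² = 14.1975 + 19.4683 + 9.2283 + 12.6544 = 55.55
df = (2−1)(2−1) = 1. Since 55.55 > 5.024, reject the null hypothesis of independence at α = 0.025.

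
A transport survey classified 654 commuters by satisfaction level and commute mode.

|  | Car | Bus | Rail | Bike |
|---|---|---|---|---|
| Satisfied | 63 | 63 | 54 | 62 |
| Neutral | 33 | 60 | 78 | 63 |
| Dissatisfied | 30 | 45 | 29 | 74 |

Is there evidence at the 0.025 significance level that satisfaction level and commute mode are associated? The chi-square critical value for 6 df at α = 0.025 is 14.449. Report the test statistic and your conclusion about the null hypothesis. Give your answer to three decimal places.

32.354; reject H₀

Row totals: 242, 234, 178. Column totals: 126, 168, 161, 199. Grand total N = 654.
Expected counts (row total × column total / N):
  Satisfied, Car: 242×126/654 = 46.6239
  Satisfied, Bus: 242×168/654 = 62.1651
  Satisfied, Rail: 242×161/654 = 59.5749
  Satisfied, Bike: 242×199/654 = 73.6361
  Neutral, Car: 234×126/654 = 45.0826
  Neutral, Bus: 234×168/654 = 60.1101
  Neutral, Rail: 234×161/654 = 57.6055
  Neutral, Bike: 234×199/654 = 71.2018
  Dissatisfied, Car: 178×126/654 = 34.2936
  Dissatisfied, Bus: 178×168/654 = 45.7248
  Dissatisfied, Rail: 178×161/654 = 43.8196
  Dissatisfied, Bike: 178×199/654 = 54.1621
Contributions (O − E)²/E:
  (63 − 46.6239)²/46.6239 = 5.7519
  (63 − 62.1651)²/62.1651 = 0.0112
  (54 − 59.5749)²/59.5749 = 0.5217
  (62 − 73.6361)²/73.6361 = 1.8388
  (33 − 45.0826)²/45.0826 = 3.2383
  (60 − 60.1101)²/60.1101 = 0.0002
  (78 − 57.6055)²/57.6055 = 7.2204
  (63 − 71.2018)²/71.2018 = 0.9448
  (30 − 34.2936)²/34.2936 = 0.5376
  (45 − 45.7248)²/45.7248 = 0.0115
  (29 − 43.8196)²/43.8196 = 5.0119
  (74 − 54.1621)²/54.1621 = 7.2660
χ² = 5.7519 + 0.0112 + 0.5217 + 1.8388 + 3.2383 + 0.0002 + 7.2204 + 0.9448 + 0.5376 + 0.0115 + 5.0119 + 7.2660 = 32.354
df = (3−1)(4−1) = 6. Since 32.354 > 14.449, reject the null hypothesis of independence at α = 0.025.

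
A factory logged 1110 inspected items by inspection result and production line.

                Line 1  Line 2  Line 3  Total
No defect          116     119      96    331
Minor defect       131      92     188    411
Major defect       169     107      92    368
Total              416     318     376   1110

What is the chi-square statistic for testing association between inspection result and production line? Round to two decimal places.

Grand total N = 1110.
Expected counts (row total × column total / N):
  No defect, Line 1: 331×416/1110 = 124.050
  No defect, Line 2: 331×318/1110 = 94.827
  No defect, Line 3: 331×376/1110 = 112.123
  Minor defect, Line 1: 411×416/1110 = 154.032
  Minor defect, Line 2: 411×318/1110 = 117.746
  Minor defect, Line 3: 411×376/1110 = 139.222
  Major defect, Line 1: 368×416/1110 = 137.917
  Major defect, Line 2: 368×318/1110 = 105.427
  Major defect, Line 3: 368×376/1110 = 124.656
Contributions (O − E)²/E:
  (116 − 124.050)²/124.050 = 0.5224
  (119 − 94.827)²/94.827 = 6.1621
  (96 − 112.123)²/112.123 = 2.3184
  (131 − 154.032)²/154.032 = 3.4439
  (92 − 117.746)²/117.746 = 5.6295
  (188 − 139.222)²/139.222 = 17.0899
  (169 − 137.917)²/137.917 = 7.0053
  (107 − 105.427)²/105.427 = 0.0235
  (92 − 124.656)²/124.656 = 8.5549
χ² = 0.5224 + 6.1621 + 2.3184 + 3.4439 + 5.6295 + 17.0899 + 7.0053 + 0.0235 + 8.5549 = 50.75

50.75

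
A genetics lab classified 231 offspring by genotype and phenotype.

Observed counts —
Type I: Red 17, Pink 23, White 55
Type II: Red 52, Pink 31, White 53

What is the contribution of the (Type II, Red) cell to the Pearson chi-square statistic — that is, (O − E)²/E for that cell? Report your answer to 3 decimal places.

Row total (Type II) = 136; column total (Red) = 69; N = 231.
Expected count E = 136 × 69 / 231 = 40.6234.
Contribution = (O − E)²/E = (52 − 40.6234)² / 40.6234 = 3.186.

3.186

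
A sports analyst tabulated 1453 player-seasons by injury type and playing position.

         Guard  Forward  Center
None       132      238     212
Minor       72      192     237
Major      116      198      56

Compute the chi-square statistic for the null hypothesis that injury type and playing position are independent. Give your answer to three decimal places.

104.784

Row totals: 582, 501, 370. Column totals: 320, 628, 505. Grand total N = 1453.
Expected counts (row total × column total / N):
  None, Guard: 582×320/1453 = 128.1762
  None, Forward: 582×628/1453 = 251.5458
  None, Center: 582×505/1453 = 202.2780
  Minor, Guard: 501×320/1453 = 110.3372
  Minor, Forward: 501×628/1453 = 216.5368
  Minor, Center: 501×505/1453 = 174.1259
  Major, Guard: 370×320/1453 = 81.4866
  Major, Forward: 370×628/1453 = 159.9174
  Major, Center: 370×505/1453 = 128.5960
Contributions (O − E)²/E:
  (132 − 128.1762)²/128.1762 = 0.1141
  (238 − 251.5458)²/251.5458 = 0.7294
  (212 − 202.2780)²/202.2780 = 0.4673
  (72 − 110.3372)²/110.3372 = 13.3204
  (192 − 216.5368)²/216.5368 = 2.7804
  (237 − 174.1259)²/174.1259 = 22.7028
  (116 − 81.4866)²/81.4866 = 14.6180
  (198 − 159.9174)²/159.9174 = 9.0690
  (56 − 128.5960)²/128.5960 = 40.9825
χ² = 0.1141 + 0.7294 + 0.4673 + 13.3204 + 2.7804 + 22.7028 + 14.6180 + 9.0690 + 40.9825 = 104.784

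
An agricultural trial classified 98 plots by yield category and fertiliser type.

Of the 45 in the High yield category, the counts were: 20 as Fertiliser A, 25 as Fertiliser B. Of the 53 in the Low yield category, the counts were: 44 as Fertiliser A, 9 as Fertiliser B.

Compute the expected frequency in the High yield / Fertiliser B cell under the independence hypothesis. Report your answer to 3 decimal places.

15.612

Row total (High yield) = 45; column total (Fertiliser B) = 34; grand total N = 98.
Expected count = (row total × column total) / N = 45 × 34 / 98 = 15.612.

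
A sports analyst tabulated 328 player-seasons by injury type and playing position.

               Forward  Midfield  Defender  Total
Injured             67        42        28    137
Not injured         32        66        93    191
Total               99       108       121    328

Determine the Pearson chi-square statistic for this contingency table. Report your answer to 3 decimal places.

44.953

Grand total N = 328.
Expected counts (row total × column total / N):
  Injured, Forward: 137×99/328 = 41.3506
  Injured, Midfield: 137×108/328 = 45.1098
  Injured, Defender: 137×121/328 = 50.5396
  Not injured, Forward: 191×99/328 = 57.6494
  Not injured, Midfield: 191×108/328 = 62.8902
  Not injured, Defender: 191×121/328 = 70.4604
Contributions (O − E)²/E:
  (67 − 41.3506)²/41.3506 = 15.9101
  (42 − 45.1098)²/45.1098 = 0.2144
  (28 − 50.5396)²/50.5396 = 10.0522
  (32 − 57.6494)²/57.6494 = 11.4119
  (66 − 62.8902)²/62.8902 = 0.1538
  (93 − 70.4604)²/70.4604 = 7.2102
χ² = 15.9101 + 0.2144 + 10.0522 + 11.4119 + 0.1538 + 7.2102 = 44.953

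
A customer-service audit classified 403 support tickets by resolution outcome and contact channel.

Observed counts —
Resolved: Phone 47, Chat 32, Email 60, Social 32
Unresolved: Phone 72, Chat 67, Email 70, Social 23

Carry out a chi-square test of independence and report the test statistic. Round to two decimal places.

10.88

Row totals: 171, 232. Column totals: 119, 99, 130, 55. Grand total N = 403.
Expected counts (row total × column total / N):
  Resolved, Phone: 171×119/403 = 50.494
  Resolved, Chat: 171×99/403 = 42.007
  Resolved, Email: 171×130/403 = 55.161
  Resolved, Social: 171×55/403 = 23.337
  Unresolved, Phone: 232×119/403 = 68.506
  Unresolved, Chat: 232×99/403 = 56.993
  Unresolved, Email: 232×130/403 = 74.839
  Unresolved, Social: 232×55/403 = 31.663
Contributions (O − E)²/E:
  (47 − 50.494)²/50.494 = 0.2418
  (32 − 42.007)²/42.007 = 2.3839
  (60 − 55.161)²/55.161 = 0.4245
  (32 − 23.337)²/23.337 = 3.2158
  (72 − 68.506)²/68.506 = 0.1782
  (67 − 56.993)²/56.993 = 1.7571
  (70 − 74.839)²/74.839 = 0.3129
  (23 − 31.663)²/31.663 = 2.3702
χ² = 0.2418 + 2.3839 + 0.4245 + 3.2158 + 0.1782 + 1.7571 + 0.3129 + 2.3702 = 10.88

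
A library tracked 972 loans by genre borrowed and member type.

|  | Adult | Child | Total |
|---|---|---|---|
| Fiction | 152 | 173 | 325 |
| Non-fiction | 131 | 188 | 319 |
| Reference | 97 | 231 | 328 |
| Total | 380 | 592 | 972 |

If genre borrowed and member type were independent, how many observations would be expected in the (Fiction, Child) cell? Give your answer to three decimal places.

Row total (Fiction) = 325; column total (Child) = 592; grand total N = 972.
Expected count = (row total × column total) / N = 325 × 592 / 972 = 197.942.

197.942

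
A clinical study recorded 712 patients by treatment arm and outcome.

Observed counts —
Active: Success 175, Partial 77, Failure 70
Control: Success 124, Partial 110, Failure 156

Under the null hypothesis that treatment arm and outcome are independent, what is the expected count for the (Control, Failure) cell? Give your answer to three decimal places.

123.792

Row total (Control) = 390; column total (Failure) = 226; grand total N = 712.
Expected count = (row total × column total) / N = 390 × 226 / 712 = 123.792.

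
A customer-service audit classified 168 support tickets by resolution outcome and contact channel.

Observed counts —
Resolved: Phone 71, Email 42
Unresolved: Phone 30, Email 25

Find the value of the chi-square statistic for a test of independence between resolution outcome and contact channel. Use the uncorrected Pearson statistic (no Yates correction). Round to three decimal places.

Row totals: 113, 55. Column totals: 101, 67. Grand total N = 168.
Expected counts (row total × column total / N):
  Resolved, Phone: 113×101/168 = 67.9345
  Resolved, Email: 113×67/168 = 45.0655
  Unresolved, Phone: 55×101/168 = 33.0655
  Unresolved, Email: 55×67/168 = 21.9345
Contributions (O − E)²/E:
  (71 − 67.9345)²/67.9345 = 0.1383
  (42 − 45.0655)²/45.0655 = 0.2085
  (30 − 33.0655)²/33.0655 = 0.2842
  (25 − 21.9345)²/21.9345 = 0.4284
χ² = 0.1383 + 0.2085 + 0.2842 + 0.4284 = 1.059

1.059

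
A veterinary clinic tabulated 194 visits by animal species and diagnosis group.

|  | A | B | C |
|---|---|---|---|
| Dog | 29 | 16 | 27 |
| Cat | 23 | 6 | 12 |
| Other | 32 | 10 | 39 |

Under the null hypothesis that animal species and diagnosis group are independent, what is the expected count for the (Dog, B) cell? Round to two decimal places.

Row total (Dog) = 72; column total (B) = 32; grand total N = 194.
Expected count = (row total × column total) / N = 72 × 32 / 194 = 11.88.

11.88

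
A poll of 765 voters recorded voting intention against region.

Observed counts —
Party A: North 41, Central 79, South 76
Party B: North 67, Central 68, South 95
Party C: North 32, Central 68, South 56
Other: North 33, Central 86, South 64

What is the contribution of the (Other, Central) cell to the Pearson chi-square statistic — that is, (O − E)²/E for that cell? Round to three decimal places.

Row total (Other) = 183; column total (Central) = 301; N = 765.
Expected count E = 183 × 301 / 765 = 72.0039.
Contribution = (O − E)²/E = (86 − 72.0039)² / 72.0039 = 2.721.

2.721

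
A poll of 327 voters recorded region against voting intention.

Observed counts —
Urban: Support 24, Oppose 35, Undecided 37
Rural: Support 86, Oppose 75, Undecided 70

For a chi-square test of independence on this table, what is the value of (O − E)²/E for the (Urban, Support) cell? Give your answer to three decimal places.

2.130

Row total (Urban) = 96; column total (Support) = 110; N = 327.
Expected count E = 96 × 110 / 327 = 32.2936.
Contribution = (O − E)²/E = (24 − 32.2936)² / 32.2936 = 2.130.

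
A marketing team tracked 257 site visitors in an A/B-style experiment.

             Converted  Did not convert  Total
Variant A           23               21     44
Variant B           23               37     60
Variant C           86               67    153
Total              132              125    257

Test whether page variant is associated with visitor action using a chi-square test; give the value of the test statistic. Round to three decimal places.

Grand total N = 257.
Expected counts (row total × column total / N):
  Variant A, Converted: 44×132/257 = 22.5992
  Variant A, Did not convert: 44×125/257 = 21.4008
  Variant B, Converted: 60×132/257 = 30.8171
  Variant B, Did not convert: 60×125/257 = 29.1829
  Variant C, Converted: 153×132/257 = 78.5837
  Variant C, Did not convert: 153×125/257 = 74.4163
Contributions (O − E)²/E:
  (23 − 22.5992)²/22.5992 = 0.0071
  (21 − 21.4008)²/21.4008 = 0.0075
  (23 − 30.8171)²/30.8171 = 1.9829
  (37 − 29.1829)²/29.1829 = 2.0939
  (86 − 78.5837)²/78.5837 = 0.6999
  (67 − 74.4163)²/74.4163 = 0.7391
χ² = 0.0071 + 0.0075 + 1.9829 + 2.0939 + 0.6999 + 0.7391 = 5.530

5.530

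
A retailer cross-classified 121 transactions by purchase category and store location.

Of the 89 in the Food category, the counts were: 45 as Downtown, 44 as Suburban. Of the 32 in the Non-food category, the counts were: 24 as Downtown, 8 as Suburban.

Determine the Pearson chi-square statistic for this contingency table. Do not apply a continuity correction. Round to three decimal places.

Row totals: 89, 32. Column totals: 69, 52. Grand total N = 121.
Expected counts (row total × column total / N):
  Food, Downtown: 89×69/121 = 50.7521
  Food, Suburban: 89×52/121 = 38.2479
  Non-food, Downtown: 32×69/121 = 18.2479
  Non-food, Suburban: 32×52/121 = 13.7521
Contributions (O − E)²/E:
  (45 − 50.7521)²/50.7521 = 0.6519
  (44 − 38.2479)²/38.2479 = 0.8651
  (24 − 18.2479)²/18.2479 = 1.8132
  (8 − 13.7521)²/13.7521 = 2.4059
χ² = 0.6519 + 0.8651 + 1.8132 + 2.4059 = 5.736

5.736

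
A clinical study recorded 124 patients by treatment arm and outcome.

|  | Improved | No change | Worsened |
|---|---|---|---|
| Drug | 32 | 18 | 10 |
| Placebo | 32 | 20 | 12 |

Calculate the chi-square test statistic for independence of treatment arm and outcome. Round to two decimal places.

Row totals: 60, 64. Column totals: 64, 38, 22. Grand total N = 124.
Expected counts (row total × column total / N):
  Drug, Improved: 60×64/124 = 30.968
  Drug, No change: 60×38/124 = 18.387
  Drug, Worsened: 60×22/124 = 10.645
  Placebo, Improved: 64×64/124 = 33.032
  Placebo, No change: 64×38/124 = 19.613
  Placebo, Worsened: 64×22/124 = 11.355
Contributions (O − E)²/E:
  (32 − 30.968)²/30.968 = 0.0344
  (18 − 18.387)²/18.387 = 0.0081
  (10 − 10.645)²/10.645 = 0.0391
  (32 − 33.032)²/33.032 = 0.0322
  (20 − 19.613)²/19.613 = 0.0076
  (12 − 11.355)²/11.355 = 0.0366
χ² = 0.0344 + 0.0081 + 0.0391 + 0.0322 + 0.0076 + 0.0366 = 0.16

0.16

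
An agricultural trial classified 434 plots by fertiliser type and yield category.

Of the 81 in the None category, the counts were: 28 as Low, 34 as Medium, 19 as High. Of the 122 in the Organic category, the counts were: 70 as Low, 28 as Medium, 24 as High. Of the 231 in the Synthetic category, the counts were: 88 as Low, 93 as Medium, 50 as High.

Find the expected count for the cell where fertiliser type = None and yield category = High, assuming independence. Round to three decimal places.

17.357

Row total (None) = 81; column total (High) = 93; grand total N = 434.
Expected count = (row total × column total) / N = 81 × 93 / 434 = 17.357.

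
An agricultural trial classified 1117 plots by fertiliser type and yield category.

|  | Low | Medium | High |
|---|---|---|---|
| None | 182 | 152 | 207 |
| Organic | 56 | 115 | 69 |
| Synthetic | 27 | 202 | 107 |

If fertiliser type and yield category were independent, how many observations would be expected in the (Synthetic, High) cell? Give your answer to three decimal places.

115.209

Row total (Synthetic) = 336; column total (High) = 383; grand total N = 1117.
Expected count = (row total × column total) / N = 336 × 383 / 1117 = 115.209.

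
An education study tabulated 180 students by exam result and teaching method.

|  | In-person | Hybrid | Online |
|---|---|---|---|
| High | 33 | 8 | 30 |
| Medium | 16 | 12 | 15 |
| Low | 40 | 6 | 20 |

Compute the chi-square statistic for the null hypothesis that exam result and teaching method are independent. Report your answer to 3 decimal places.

Row totals: 71, 43, 66. Column totals: 89, 26, 65. Grand total N = 180.
Expected counts (row total × column total / N):
  High, In-person: 71×89/180 = 35.1056
  High, Hybrid: 71×26/180 = 10.2556
  High, Online: 71×65/180 = 25.6389
  Medium, In-person: 43×89/180 = 21.2611
  Medium, Hybrid: 43×26/180 = 6.2111
  Medium, Online: 43×65/180 = 15.5278
  Low, In-person: 66×89/180 = 32.6333
  Low, Hybrid: 66×26/180 = 9.5333
  Low, Online: 66×65/180 = 23.8333
Contributions (O − E)²/E:
  (33 − 35.1056)²/35.1056 = 0.1263
  (8 − 10.2556)²/10.2556 = 0.4961
  (30 − 25.6389)²/25.6389 = 0.7418
  (16 − 21.2611)²/21.2611 = 1.3019
  (12 − 6.2111)²/6.2111 = 5.3954
  (15 − 15.5278)²/15.5278 = 0.0179
  (40 − 32.6333)²/32.6333 = 1.6630
  (6 − 9.5333)²/9.5333 = 1.3095
  (20 − 23.8333)²/23.8333 = 0.6165
χ² = 0.1263 + 0.4961 + 0.7418 + 1.3019 + 5.3954 + 0.0179 + 1.6630 + 1.3095 + 0.6165 = 11.668

11.668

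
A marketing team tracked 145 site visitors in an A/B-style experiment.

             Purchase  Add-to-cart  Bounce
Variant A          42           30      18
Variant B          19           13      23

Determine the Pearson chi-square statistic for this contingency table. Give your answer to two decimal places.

8.02

Row totals: 90, 55. Column totals: 61, 43, 41. Grand total N = 145.
Expected counts (row total × column total / N):
  Variant A, Purchase: 90×61/145 = 37.862
  Variant A, Add-to-cart: 90×43/145 = 26.690
  Variant A, Bounce: 90×41/145 = 25.448
  Variant B, Purchase: 55×61/145 = 23.138
  Variant B, Add-to-cart: 55×43/145 = 16.310
  Variant B, Bounce: 55×41/145 = 15.552
Contributions (O − E)²/E:
  (42 − 37.862)²/37.862 = 0.4522
  (30 − 26.690)²/26.690 = 0.4105
  (18 − 25.448)²/25.448 = 2.1798
  (19 − 23.138)²/23.138 = 0.7400
  (13 − 16.310)²/16.310 = 0.6717
  (23 − 15.552)²/15.552 = 3.5669
χ² = 0.4522 + 0.4105 + 2.1798 + 0.7400 + 0.6717 + 3.5669 = 8.02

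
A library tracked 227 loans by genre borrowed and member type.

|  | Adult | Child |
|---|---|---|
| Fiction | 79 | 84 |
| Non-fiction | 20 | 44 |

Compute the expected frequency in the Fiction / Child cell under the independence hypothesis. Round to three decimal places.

91.912

Row total (Fiction) = 163; column total (Child) = 128; grand total N = 227.
Expected count = (row total × column total) / N = 163 × 128 / 227 = 91.912.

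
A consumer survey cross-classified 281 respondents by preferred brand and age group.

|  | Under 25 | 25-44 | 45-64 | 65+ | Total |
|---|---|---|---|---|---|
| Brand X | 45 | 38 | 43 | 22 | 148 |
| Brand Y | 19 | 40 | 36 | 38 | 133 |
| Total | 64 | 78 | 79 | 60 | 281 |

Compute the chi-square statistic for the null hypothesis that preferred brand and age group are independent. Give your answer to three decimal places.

14.742

Grand total N = 281.
Expected counts (row total × column total / N):
  Brand X, Under 25: 148×64/281 = 33.7082
  Brand X, 25-44: 148×78/281 = 41.0819
  Brand X, 45-64: 148×79/281 = 41.6085
  Brand X, 65+: 148×60/281 = 31.6014
  Brand Y, Under 25: 133×64/281 = 30.2918
  Brand Y, 25-44: 133×78/281 = 36.9181
  Brand Y, 45-64: 133×79/281 = 37.3915
  Brand Y, 65+: 133×60/281 = 28.3986
Contributions (O − E)²/E:
  (45 − 33.7082)²/33.7082 = 3.7826
  (38 − 41.0819)²/41.0819 = 0.2312
  (43 − 41.6085)²/41.6085 = 0.0465
  (22 − 31.6014)²/31.6014 = 2.9172
  (19 − 30.2918)²/30.2918 = 4.2092
  (40 − 36.9181)²/36.9181 = 0.2573
  (36 − 37.3915)²/37.3915 = 0.0518
  (38 − 28.3986)²/28.3986 = 3.2462
χ² = 3.7826 + 0.2312 + 0.0465 + 2.9172 + 4.2092 + 0.2573 + 0.0518 + 3.2462 = 14.742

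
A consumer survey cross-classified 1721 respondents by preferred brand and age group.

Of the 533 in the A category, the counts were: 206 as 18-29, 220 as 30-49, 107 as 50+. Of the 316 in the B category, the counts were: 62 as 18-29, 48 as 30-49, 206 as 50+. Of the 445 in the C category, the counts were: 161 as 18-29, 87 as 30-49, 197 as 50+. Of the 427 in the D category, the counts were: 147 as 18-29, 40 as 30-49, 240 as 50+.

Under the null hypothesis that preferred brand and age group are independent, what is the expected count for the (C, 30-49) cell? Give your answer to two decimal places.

Row total (C) = 445; column total (30-49) = 395; grand total N = 1721.
Expected count = (row total × column total) / N = 445 × 395 / 1721 = 102.14.

102.14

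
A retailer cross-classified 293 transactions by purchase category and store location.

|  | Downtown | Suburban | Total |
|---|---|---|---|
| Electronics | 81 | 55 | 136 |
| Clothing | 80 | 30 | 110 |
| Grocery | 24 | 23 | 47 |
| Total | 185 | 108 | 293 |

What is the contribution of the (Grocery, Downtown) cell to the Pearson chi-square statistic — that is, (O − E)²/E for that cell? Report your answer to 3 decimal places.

1.086

Row total (Grocery) = 47; column total (Downtown) = 185; N = 293.
Expected count E = 47 × 185 / 293 = 29.67577.
Contribution = (O − E)²/E = (24 − 29.67577)² / 29.67577 = 1.086.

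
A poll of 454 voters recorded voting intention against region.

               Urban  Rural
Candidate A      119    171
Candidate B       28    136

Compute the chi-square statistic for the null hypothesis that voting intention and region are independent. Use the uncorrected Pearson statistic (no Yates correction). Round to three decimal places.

27.470

Row totals: 290, 164. Column totals: 147, 307. Grand total N = 454.
Expected counts (row total × column total / N):
  Candidate A, Urban: 290×147/454 = 93.8987
  Candidate A, Rural: 290×307/454 = 196.1013
  Candidate B, Urban: 164×147/454 = 53.1013
  Candidate B, Rural: 164×307/454 = 110.8987
Contributions (O − E)²/E:
  (119 − 93.8987)²/93.8987 = 6.7102
  (171 − 196.1013)²/196.1013 = 3.2130
  (28 − 53.1013)²/53.1013 = 11.8655
  (136 − 110.8987)²/110.8987 = 5.6815
χ² = 6.7102 + 3.2130 + 11.8655 + 5.6815 = 27.470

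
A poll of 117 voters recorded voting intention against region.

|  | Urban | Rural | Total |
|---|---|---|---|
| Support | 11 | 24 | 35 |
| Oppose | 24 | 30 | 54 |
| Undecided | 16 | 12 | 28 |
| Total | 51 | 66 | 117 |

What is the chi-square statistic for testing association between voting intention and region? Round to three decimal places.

4.213

Grand total N = 117.
Expected counts (row total × column total / N):
  Support, Urban: 35×51/117 = 15.25641
  Support, Rural: 35×66/117 = 19.74359
  Oppose, Urban: 54×51/117 = 23.53846
  Oppose, Rural: 54×66/117 = 30.46154
  Undecided, Urban: 28×51/117 = 12.20513
  Undecided, Rural: 28×66/117 = 15.79487
Contributions (O − E)²/E:
  (11 − 15.25641)²/15.25641 = 1.1875
  (24 − 19.74359)²/19.74359 = 0.9176
  (24 − 23.53846)²/23.53846 = 0.0090
  (30 − 30.46154)²/30.46154 = 0.0070
  (16 − 12.20513)²/12.20513 = 1.1799
  (12 − 15.79487)²/15.79487 = 0.9118
χ² = 1.1875 + 0.9176 + 0.0090 + 0.0070 + 1.1799 + 0.9118 = 4.213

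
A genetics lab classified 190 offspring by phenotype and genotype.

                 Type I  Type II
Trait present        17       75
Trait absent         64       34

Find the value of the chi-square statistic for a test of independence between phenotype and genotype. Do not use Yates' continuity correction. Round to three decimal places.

Row totals: 92, 98. Column totals: 81, 109. Grand total N = 190.
Expected counts (row total × column total / N):
  Trait present, Type I: 92×81/190 = 39.2211
  Trait present, Type II: 92×109/190 = 52.7789
  Trait absent, Type I: 98×81/190 = 41.7789
  Trait absent, Type II: 98×109/190 = 56.2211
Contributions (O − E)²/E:
  (17 − 39.2211)²/39.2211 = 12.5896
  (75 − 52.7789)²/52.7789 = 9.3556
  (64 − 41.7789)²/41.7789 = 11.8188
  (34 − 56.2211)²/56.2211 = 8.7828
χ² = 12.5896 + 9.3556 + 11.8188 + 8.7828 = 42.547

42.547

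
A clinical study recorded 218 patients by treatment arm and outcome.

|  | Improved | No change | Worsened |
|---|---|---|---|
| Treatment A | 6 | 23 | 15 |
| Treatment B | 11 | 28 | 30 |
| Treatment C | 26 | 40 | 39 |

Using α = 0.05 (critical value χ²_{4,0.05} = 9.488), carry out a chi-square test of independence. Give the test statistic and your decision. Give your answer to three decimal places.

Row totals: 44, 69, 105. Column totals: 43, 91, 84. Grand total N = 218.
Expected counts (row total × column total / N):
  Treatment A, Improved: 44×43/218 = 8.6789
  Treatment A, No change: 44×91/218 = 18.3670
  Treatment A, Worsened: 44×84/218 = 16.9541
  Treatment B, Improved: 69×43/218 = 13.6101
  Treatment B, No change: 69×91/218 = 28.8028
  Treatment B, Worsened: 69×84/218 = 26.5872
  Treatment C, Improved: 105×43/218 = 20.7110
  Treatment C, No change: 105×91/218 = 43.8303
  Treatment C, Worsened: 105×84/218 = 40.4587
Contributions (O − E)²/E:
  (6 − 8.6789)²/8.6789 = 0.8269
  (23 − 18.3670)²/18.3670 = 1.1687
  (15 − 16.9541)²/16.9541 = 0.2252
  (11 − 13.6101)²/13.6101 = 0.5006
  (28 − 28.8028)²/28.8028 = 0.0224
  (30 − 26.5872)²/26.5872 = 0.4381
  (26 − 20.7110)²/20.7110 = 1.3507
  (40 − 43.8303)²/43.8303 = 0.3347
  (39 − 40.4587)²/40.4587 = 0.0526
χ² = 0.8269 + 1.1687 + 0.2252 + 0.5006 + 0.0224 + 0.4381 + 1.3507 + 0.3347 + 0.0526 = 4.920
df = (3−1)(3−1) = 4. Since 4.920 < 9.488, fail to reject the null hypothesis of independence at α = 0.05.

4.920; fail to reject H₀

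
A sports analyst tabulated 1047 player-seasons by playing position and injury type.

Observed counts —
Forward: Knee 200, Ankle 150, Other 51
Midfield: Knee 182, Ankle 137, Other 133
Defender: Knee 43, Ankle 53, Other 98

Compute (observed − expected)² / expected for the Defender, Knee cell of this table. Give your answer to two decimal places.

Row total (Defender) = 194; column total (Knee) = 425; N = 1047.
Expected count E = 194 × 425 / 1047 = 78.749.
Contribution = (O − E)²/E = (43 − 78.749)² / 78.749 = 16.23.

16.23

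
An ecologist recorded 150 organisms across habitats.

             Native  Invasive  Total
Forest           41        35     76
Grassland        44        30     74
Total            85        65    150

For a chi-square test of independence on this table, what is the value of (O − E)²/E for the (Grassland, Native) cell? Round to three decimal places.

Row total (Grassland) = 74; column total (Native) = 85; N = 150.
Expected count E = 74 × 85 / 150 = 41.9333.
Contribution = (O − E)²/E = (44 − 41.9333)² / 41.9333 = 0.102.

0.102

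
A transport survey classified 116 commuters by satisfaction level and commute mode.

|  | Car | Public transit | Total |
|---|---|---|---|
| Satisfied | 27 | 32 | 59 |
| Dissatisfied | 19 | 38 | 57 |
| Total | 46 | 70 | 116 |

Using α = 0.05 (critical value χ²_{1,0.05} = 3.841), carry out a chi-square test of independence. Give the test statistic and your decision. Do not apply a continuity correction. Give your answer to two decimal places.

1.87; fail to reject H₀

Grand total N = 116.
Expected counts (row total × column total / N):
  Satisfied, Car: 59×46/116 = 23.397
  Satisfied, Public transit: 59×70/116 = 35.603
  Dissatisfied, Car: 57×46/116 = 22.603
  Dissatisfied, Public transit: 57×70/116 = 34.397
Contributions (O − E)²/E:
  (27 − 23.397)²/23.397 = 0.5548
  (32 − 35.603)²/35.603 = 0.3646
  (19 − 22.603)²/22.603 = 0.5743
  (38 − 34.397)²/34.397 = 0.3774
χ² = 0.5548 + 0.3646 + 0.5743 + 0.3774 = 1.87
df = (2−1)(2−1) = 1. Since 1.87 < 3.841, fail to reject the null hypothesis of independence at α = 0.05.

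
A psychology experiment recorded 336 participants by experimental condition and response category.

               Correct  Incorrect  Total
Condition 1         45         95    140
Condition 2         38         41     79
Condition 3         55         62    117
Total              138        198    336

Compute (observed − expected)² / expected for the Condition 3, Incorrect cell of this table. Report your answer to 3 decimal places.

Row total (Condition 3) = 117; column total (Incorrect) = 198; N = 336.
Expected count E = 117 × 198 / 336 = 68.9464.
Contribution = (O − E)²/E = (62 − 68.9464)² / 68.9464 = 0.700.

0.700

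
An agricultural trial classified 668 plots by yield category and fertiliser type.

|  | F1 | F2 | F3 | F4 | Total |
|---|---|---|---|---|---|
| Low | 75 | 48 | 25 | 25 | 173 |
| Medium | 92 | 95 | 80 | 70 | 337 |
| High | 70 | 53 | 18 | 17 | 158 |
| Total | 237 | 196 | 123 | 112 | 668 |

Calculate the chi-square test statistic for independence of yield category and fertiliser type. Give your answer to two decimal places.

32.17

Grand total N = 668.
Expected counts (row total × column total / N):
  Low, F1: 173×237/668 = 61.379
  Low, F2: 173×196/668 = 50.760
  Low, F3: 173×123/668 = 31.855
  Low, F4: 173×112/668 = 29.006
  Medium, F1: 337×237/668 = 119.564
  Medium, F2: 337×196/668 = 98.880
  Medium, F3: 337×123/668 = 62.052
  Medium, F4: 337×112/668 = 56.503
  High, F1: 158×237/668 = 56.057
  High, F2: 158×196/668 = 46.359
  High, F3: 158×123/668 = 29.093
  High, F4: 158×112/668 = 26.491
Contributions (O − E)²/E:
  (75 − 61.379)²/61.379 = 3.0227
  (48 − 50.760)²/50.760 = 0.1501
  (25 − 31.855)²/31.855 = 1.4752
  (25 − 29.006)²/29.006 = 0.5533
  (92 − 119.564)²/119.564 = 6.3545
  (95 − 98.880)²/98.880 = 0.1522
  (80 − 62.052)²/62.052 = 5.1913
  (70 − 56.503)²/56.503 = 3.2241
  (70 − 56.057)²/56.057 = 3.4680
  (53 − 46.359)²/46.359 = 0.9513
  (18 − 29.093)²/29.093 = 4.2297
  (17 − 26.491)²/26.491 = 3.4004
χ² = 3.0227 + 0.1501 + 1.4752 + 0.5533 + 6.3545 + 0.1522 + 5.1913 + 3.2241 + 3.4680 + 0.9513 + 4.2297 + 3.4004 = 32.17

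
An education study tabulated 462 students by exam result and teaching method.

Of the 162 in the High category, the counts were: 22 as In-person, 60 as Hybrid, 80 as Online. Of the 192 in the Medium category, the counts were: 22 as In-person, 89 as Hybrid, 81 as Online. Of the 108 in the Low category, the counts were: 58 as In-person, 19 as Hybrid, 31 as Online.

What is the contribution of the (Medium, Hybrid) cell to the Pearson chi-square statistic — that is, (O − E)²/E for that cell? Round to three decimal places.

5.270

Row total (Medium) = 192; column total (Hybrid) = 168; N = 462.
Expected count E = 192 × 168 / 462 = 69.81818.
Contribution = (O − E)²/E = (89 − 69.81818)² / 69.81818 = 5.270.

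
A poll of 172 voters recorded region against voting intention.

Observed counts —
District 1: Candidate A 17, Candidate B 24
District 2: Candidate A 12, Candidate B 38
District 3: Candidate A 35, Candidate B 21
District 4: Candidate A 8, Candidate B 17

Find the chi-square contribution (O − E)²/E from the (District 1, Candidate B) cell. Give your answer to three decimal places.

0.001

Row total (District 1) = 41; column total (Candidate B) = 100; N = 172.
Expected count E = 41 × 100 / 172 = 23.8372.
Contribution = (O − E)²/E = (24 − 23.8372)² / 23.8372 = 0.001.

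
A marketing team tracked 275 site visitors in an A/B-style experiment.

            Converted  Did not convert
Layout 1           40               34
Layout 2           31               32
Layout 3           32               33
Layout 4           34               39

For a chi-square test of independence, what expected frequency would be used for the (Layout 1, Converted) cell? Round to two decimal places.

36.87

Row total (Layout 1) = 74; column total (Converted) = 137; grand total N = 275.
Expected count = (row total × column total) / N = 74 × 137 / 275 = 36.87.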